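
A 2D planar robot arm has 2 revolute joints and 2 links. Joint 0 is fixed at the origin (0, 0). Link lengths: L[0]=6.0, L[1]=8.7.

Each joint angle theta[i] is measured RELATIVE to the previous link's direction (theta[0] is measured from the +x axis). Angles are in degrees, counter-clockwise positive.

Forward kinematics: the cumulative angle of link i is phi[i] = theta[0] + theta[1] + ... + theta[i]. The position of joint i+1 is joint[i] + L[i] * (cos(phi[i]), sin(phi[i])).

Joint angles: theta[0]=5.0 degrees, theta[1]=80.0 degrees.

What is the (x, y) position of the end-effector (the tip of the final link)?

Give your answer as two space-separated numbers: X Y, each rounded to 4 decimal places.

Answer: 6.7354 9.1898

Derivation:
joint[0] = (0.0000, 0.0000)  (base)
link 0: phi[0] = 5 = 5 deg
  cos(5 deg) = 0.9962, sin(5 deg) = 0.0872
  joint[1] = (0.0000, 0.0000) + 6 * (0.9962, 0.0872) = (0.0000 + 5.9772, 0.0000 + 0.5229) = (5.9772, 0.5229)
link 1: phi[1] = 5 + 80 = 85 deg
  cos(85 deg) = 0.0872, sin(85 deg) = 0.9962
  joint[2] = (5.9772, 0.5229) + 8.7 * (0.0872, 0.9962) = (5.9772 + 0.7583, 0.5229 + 8.6669) = (6.7354, 9.1898)
End effector: (6.7354, 9.1898)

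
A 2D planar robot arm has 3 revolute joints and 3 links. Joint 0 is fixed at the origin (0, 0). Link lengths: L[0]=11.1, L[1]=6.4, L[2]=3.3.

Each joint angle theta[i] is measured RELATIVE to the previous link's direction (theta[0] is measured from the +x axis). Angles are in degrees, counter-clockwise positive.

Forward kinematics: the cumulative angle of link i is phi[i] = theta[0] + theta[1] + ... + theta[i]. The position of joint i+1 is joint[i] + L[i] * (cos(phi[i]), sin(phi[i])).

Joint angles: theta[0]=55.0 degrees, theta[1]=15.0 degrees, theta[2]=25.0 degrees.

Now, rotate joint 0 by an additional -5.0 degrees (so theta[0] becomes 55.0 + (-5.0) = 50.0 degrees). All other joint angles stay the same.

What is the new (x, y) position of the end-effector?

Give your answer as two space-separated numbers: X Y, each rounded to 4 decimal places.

joint[0] = (0.0000, 0.0000)  (base)
link 0: phi[0] = 50 = 50 deg
  cos(50 deg) = 0.6428, sin(50 deg) = 0.7660
  joint[1] = (0.0000, 0.0000) + 11.1 * (0.6428, 0.7660) = (0.0000 + 7.1349, 0.0000 + 8.5031) = (7.1349, 8.5031)
link 1: phi[1] = 50 + 15 = 65 deg
  cos(65 deg) = 0.4226, sin(65 deg) = 0.9063
  joint[2] = (7.1349, 8.5031) + 6.4 * (0.4226, 0.9063) = (7.1349 + 2.7048, 8.5031 + 5.8004) = (9.8397, 14.3035)
link 2: phi[2] = 50 + 15 + 25 = 90 deg
  cos(90 deg) = 0.0000, sin(90 deg) = 1.0000
  joint[3] = (9.8397, 14.3035) + 3.3 * (0.0000, 1.0000) = (9.8397 + 0.0000, 14.3035 + 3.3000) = (9.8397, 17.6035)
End effector: (9.8397, 17.6035)

Answer: 9.8397 17.6035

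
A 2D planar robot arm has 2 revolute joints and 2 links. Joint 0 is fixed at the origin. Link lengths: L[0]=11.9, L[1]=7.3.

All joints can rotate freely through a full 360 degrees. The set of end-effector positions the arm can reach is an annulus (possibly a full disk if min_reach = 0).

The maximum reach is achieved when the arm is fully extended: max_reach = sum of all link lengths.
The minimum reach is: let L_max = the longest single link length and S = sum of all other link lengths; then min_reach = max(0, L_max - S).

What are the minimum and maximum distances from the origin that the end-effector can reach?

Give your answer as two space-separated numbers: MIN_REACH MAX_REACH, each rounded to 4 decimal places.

Link lengths: [11.9, 7.3]
max_reach = 11.9 + 7.3 = 19.2
L_max = max([11.9, 7.3]) = 11.9
S (sum of others) = 19.2 - 11.9 = 7.3
min_reach = max(0, 11.9 - 7.3) = max(0, 4.6) = 4.6

Answer: 4.6000 19.2000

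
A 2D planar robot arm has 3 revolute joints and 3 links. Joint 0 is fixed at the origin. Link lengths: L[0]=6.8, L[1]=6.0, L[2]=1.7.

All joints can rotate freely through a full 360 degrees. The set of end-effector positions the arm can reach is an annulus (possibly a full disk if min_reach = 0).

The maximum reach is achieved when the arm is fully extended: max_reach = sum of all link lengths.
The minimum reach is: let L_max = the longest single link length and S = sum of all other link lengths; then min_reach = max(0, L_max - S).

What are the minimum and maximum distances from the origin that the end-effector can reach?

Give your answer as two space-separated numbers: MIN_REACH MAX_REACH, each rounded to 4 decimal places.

Link lengths: [6.8, 6.0, 1.7]
max_reach = 6.8 + 6 + 1.7 = 14.5
L_max = max([6.8, 6.0, 1.7]) = 6.8
S (sum of others) = 14.5 - 6.8 = 7.7
min_reach = max(0, 6.8 - 7.7) = max(0, -0.9) = 0

Answer: 0.0000 14.5000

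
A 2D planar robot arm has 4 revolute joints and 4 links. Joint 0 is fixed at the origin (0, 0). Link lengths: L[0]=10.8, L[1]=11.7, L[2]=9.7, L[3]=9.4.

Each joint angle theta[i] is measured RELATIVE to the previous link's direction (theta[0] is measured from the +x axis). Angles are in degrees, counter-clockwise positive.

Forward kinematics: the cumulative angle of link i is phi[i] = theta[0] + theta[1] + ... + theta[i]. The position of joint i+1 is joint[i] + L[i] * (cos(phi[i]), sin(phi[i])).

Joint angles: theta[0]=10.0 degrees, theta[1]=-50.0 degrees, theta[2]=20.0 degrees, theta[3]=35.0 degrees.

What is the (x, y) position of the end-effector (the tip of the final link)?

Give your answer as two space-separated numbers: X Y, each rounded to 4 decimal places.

joint[0] = (0.0000, 0.0000)  (base)
link 0: phi[0] = 10 = 10 deg
  cos(10 deg) = 0.9848, sin(10 deg) = 0.1736
  joint[1] = (0.0000, 0.0000) + 10.8 * (0.9848, 0.1736) = (0.0000 + 10.6359, 0.0000 + 1.8754) = (10.6359, 1.8754)
link 1: phi[1] = 10 + -50 = -40 deg
  cos(-40 deg) = 0.7660, sin(-40 deg) = -0.6428
  joint[2] = (10.6359, 1.8754) + 11.7 * (0.7660, -0.6428) = (10.6359 + 8.9627, 1.8754 + -7.5206) = (19.5986, -5.6452)
link 2: phi[2] = 10 + -50 + 20 = -20 deg
  cos(-20 deg) = 0.9397, sin(-20 deg) = -0.3420
  joint[3] = (19.5986, -5.6452) + 9.7 * (0.9397, -0.3420) = (19.5986 + 9.1150, -5.6452 + -3.3176) = (28.7137, -8.9628)
link 3: phi[3] = 10 + -50 + 20 + 35 = 15 deg
  cos(15 deg) = 0.9659, sin(15 deg) = 0.2588
  joint[4] = (28.7137, -8.9628) + 9.4 * (0.9659, 0.2588) = (28.7137 + 9.0797, -8.9628 + 2.4329) = (37.7934, -6.5299)
End effector: (37.7934, -6.5299)

Answer: 37.7934 -6.5299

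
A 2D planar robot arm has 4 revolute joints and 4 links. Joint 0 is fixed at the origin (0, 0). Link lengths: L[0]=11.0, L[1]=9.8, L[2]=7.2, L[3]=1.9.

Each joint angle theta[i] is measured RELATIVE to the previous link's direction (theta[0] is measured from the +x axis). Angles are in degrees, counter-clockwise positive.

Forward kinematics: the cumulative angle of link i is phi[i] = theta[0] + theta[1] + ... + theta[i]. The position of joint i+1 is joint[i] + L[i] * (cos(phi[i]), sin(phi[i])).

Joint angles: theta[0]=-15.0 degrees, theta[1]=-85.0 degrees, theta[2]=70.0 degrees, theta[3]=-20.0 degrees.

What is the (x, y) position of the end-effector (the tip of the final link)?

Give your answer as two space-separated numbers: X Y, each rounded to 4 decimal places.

Answer: 16.3801 -17.5536

Derivation:
joint[0] = (0.0000, 0.0000)  (base)
link 0: phi[0] = -15 = -15 deg
  cos(-15 deg) = 0.9659, sin(-15 deg) = -0.2588
  joint[1] = (0.0000, 0.0000) + 11 * (0.9659, -0.2588) = (0.0000 + 10.6252, 0.0000 + -2.8470) = (10.6252, -2.8470)
link 1: phi[1] = -15 + -85 = -100 deg
  cos(-100 deg) = -0.1736, sin(-100 deg) = -0.9848
  joint[2] = (10.6252, -2.8470) + 9.8 * (-0.1736, -0.9848) = (10.6252 + -1.7018, -2.8470 + -9.6511) = (8.9234, -12.4981)
link 2: phi[2] = -15 + -85 + 70 = -30 deg
  cos(-30 deg) = 0.8660, sin(-30 deg) = -0.5000
  joint[3] = (8.9234, -12.4981) + 7.2 * (0.8660, -0.5000) = (8.9234 + 6.2354, -12.4981 + -3.6000) = (15.1588, -16.0981)
link 3: phi[3] = -15 + -85 + 70 + -20 = -50 deg
  cos(-50 deg) = 0.6428, sin(-50 deg) = -0.7660
  joint[4] = (15.1588, -16.0981) + 1.9 * (0.6428, -0.7660) = (15.1588 + 1.2213, -16.0981 + -1.4555) = (16.3801, -17.5536)
End effector: (16.3801, -17.5536)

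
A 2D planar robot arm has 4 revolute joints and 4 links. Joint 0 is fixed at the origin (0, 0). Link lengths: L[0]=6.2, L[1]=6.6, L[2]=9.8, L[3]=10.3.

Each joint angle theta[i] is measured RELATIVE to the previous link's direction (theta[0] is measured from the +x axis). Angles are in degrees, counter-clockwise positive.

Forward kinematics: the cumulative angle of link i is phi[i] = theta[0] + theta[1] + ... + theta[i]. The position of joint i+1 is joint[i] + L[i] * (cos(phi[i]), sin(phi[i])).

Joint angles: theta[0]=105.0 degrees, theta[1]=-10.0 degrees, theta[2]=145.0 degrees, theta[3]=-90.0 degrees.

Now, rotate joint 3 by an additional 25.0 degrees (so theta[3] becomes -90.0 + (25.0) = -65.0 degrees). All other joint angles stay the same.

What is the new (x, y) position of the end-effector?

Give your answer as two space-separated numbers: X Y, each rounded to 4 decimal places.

Answer: -17.3407 4.9743

Derivation:
joint[0] = (0.0000, 0.0000)  (base)
link 0: phi[0] = 105 = 105 deg
  cos(105 deg) = -0.2588, sin(105 deg) = 0.9659
  joint[1] = (0.0000, 0.0000) + 6.2 * (-0.2588, 0.9659) = (0.0000 + -1.6047, 0.0000 + 5.9887) = (-1.6047, 5.9887)
link 1: phi[1] = 105 + -10 = 95 deg
  cos(95 deg) = -0.0872, sin(95 deg) = 0.9962
  joint[2] = (-1.6047, 5.9887) + 6.6 * (-0.0872, 0.9962) = (-1.6047 + -0.5752, 5.9887 + 6.5749) = (-2.1799, 12.5636)
link 2: phi[2] = 105 + -10 + 145 = 240 deg
  cos(240 deg) = -0.5000, sin(240 deg) = -0.8660
  joint[3] = (-2.1799, 12.5636) + 9.8 * (-0.5000, -0.8660) = (-2.1799 + -4.9000, 12.5636 + -8.4870) = (-7.0799, 4.0766)
link 3: phi[3] = 105 + -10 + 145 + -65 = 175 deg
  cos(175 deg) = -0.9962, sin(175 deg) = 0.0872
  joint[4] = (-7.0799, 4.0766) + 10.3 * (-0.9962, 0.0872) = (-7.0799 + -10.2608, 4.0766 + 0.8977) = (-17.3407, 4.9743)
End effector: (-17.3407, 4.9743)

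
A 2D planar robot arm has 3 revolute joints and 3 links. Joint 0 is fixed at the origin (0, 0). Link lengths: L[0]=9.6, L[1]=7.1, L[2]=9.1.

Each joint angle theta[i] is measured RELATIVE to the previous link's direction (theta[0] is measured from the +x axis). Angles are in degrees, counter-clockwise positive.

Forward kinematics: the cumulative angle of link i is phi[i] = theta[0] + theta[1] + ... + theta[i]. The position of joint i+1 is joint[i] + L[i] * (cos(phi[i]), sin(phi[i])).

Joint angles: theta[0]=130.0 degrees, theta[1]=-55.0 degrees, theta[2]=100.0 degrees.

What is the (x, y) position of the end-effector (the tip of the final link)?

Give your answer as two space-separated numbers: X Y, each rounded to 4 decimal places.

Answer: -13.3985 15.0052

Derivation:
joint[0] = (0.0000, 0.0000)  (base)
link 0: phi[0] = 130 = 130 deg
  cos(130 deg) = -0.6428, sin(130 deg) = 0.7660
  joint[1] = (0.0000, 0.0000) + 9.6 * (-0.6428, 0.7660) = (0.0000 + -6.1708, 0.0000 + 7.3540) = (-6.1708, 7.3540)
link 1: phi[1] = 130 + -55 = 75 deg
  cos(75 deg) = 0.2588, sin(75 deg) = 0.9659
  joint[2] = (-6.1708, 7.3540) + 7.1 * (0.2588, 0.9659) = (-6.1708 + 1.8376, 7.3540 + 6.8581) = (-4.3331, 14.2121)
link 2: phi[2] = 130 + -55 + 100 = 175 deg
  cos(175 deg) = -0.9962, sin(175 deg) = 0.0872
  joint[3] = (-4.3331, 14.2121) + 9.1 * (-0.9962, 0.0872) = (-4.3331 + -9.0654, 14.2121 + 0.7931) = (-13.3985, 15.0052)
End effector: (-13.3985, 15.0052)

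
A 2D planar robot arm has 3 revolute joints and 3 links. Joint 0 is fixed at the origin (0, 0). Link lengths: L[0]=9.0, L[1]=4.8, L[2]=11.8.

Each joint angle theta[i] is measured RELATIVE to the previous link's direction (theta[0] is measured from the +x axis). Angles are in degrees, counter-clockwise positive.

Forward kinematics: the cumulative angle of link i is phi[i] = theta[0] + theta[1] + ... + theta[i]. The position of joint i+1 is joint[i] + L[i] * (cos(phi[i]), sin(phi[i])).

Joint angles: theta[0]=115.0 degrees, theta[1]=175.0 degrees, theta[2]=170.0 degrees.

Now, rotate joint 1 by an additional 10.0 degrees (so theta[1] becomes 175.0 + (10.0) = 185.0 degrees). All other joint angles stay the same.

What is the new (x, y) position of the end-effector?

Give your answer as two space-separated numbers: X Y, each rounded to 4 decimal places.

joint[0] = (0.0000, 0.0000)  (base)
link 0: phi[0] = 115 = 115 deg
  cos(115 deg) = -0.4226, sin(115 deg) = 0.9063
  joint[1] = (0.0000, 0.0000) + 9 * (-0.4226, 0.9063) = (0.0000 + -3.8036, 0.0000 + 8.1568) = (-3.8036, 8.1568)
link 1: phi[1] = 115 + 185 = 300 deg
  cos(300 deg) = 0.5000, sin(300 deg) = -0.8660
  joint[2] = (-3.8036, 8.1568) + 4.8 * (0.5000, -0.8660) = (-3.8036 + 2.4000, 8.1568 + -4.1569) = (-1.4036, 3.9998)
link 2: phi[2] = 115 + 185 + 170 = 470 deg
  cos(470 deg) = -0.3420, sin(470 deg) = 0.9397
  joint[3] = (-1.4036, 3.9998) + 11.8 * (-0.3420, 0.9397) = (-1.4036 + -4.0358, 3.9998 + 11.0884) = (-5.4394, 15.0882)
End effector: (-5.4394, 15.0882)

Answer: -5.4394 15.0882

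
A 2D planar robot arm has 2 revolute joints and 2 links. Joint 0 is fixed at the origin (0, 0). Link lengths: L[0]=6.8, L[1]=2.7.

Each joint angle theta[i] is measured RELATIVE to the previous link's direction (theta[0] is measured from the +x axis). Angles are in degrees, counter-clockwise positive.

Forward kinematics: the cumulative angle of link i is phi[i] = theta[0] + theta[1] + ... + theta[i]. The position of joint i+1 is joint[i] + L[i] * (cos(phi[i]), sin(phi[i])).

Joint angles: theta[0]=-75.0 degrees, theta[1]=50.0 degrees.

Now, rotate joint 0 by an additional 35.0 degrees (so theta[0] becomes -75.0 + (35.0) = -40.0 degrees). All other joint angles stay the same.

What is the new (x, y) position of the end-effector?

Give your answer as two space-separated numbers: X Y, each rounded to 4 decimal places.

joint[0] = (0.0000, 0.0000)  (base)
link 0: phi[0] = -40 = -40 deg
  cos(-40 deg) = 0.7660, sin(-40 deg) = -0.6428
  joint[1] = (0.0000, 0.0000) + 6.8 * (0.7660, -0.6428) = (0.0000 + 5.2091, 0.0000 + -4.3710) = (5.2091, -4.3710)
link 1: phi[1] = -40 + 50 = 10 deg
  cos(10 deg) = 0.9848, sin(10 deg) = 0.1736
  joint[2] = (5.2091, -4.3710) + 2.7 * (0.9848, 0.1736) = (5.2091 + 2.6590, -4.3710 + 0.4689) = (7.8681, -3.9021)
End effector: (7.8681, -3.9021)

Answer: 7.8681 -3.9021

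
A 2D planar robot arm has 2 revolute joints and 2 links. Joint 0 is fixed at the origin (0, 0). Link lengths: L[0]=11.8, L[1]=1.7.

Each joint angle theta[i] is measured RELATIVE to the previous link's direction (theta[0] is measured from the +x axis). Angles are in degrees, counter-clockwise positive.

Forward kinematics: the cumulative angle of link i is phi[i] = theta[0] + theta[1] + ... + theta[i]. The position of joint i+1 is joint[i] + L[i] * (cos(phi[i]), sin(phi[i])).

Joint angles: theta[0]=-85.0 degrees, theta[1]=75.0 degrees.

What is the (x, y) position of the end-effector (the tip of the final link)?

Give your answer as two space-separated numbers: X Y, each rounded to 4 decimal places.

joint[0] = (0.0000, 0.0000)  (base)
link 0: phi[0] = -85 = -85 deg
  cos(-85 deg) = 0.0872, sin(-85 deg) = -0.9962
  joint[1] = (0.0000, 0.0000) + 11.8 * (0.0872, -0.9962) = (0.0000 + 1.0284, 0.0000 + -11.7551) = (1.0284, -11.7551)
link 1: phi[1] = -85 + 75 = -10 deg
  cos(-10 deg) = 0.9848, sin(-10 deg) = -0.1736
  joint[2] = (1.0284, -11.7551) + 1.7 * (0.9848, -0.1736) = (1.0284 + 1.6742, -11.7551 + -0.2952) = (2.7026, -12.0503)
End effector: (2.7026, -12.0503)

Answer: 2.7026 -12.0503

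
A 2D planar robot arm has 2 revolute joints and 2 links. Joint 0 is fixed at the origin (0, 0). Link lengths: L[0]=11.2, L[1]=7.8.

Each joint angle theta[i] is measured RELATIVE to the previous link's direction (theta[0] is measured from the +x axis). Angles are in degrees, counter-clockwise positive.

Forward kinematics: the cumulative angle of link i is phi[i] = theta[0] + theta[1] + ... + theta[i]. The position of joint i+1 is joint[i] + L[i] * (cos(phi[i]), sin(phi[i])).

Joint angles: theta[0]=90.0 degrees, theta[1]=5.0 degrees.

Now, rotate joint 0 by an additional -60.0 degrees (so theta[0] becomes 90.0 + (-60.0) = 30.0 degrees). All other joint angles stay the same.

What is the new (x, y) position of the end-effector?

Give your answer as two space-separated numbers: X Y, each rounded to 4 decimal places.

joint[0] = (0.0000, 0.0000)  (base)
link 0: phi[0] = 30 = 30 deg
  cos(30 deg) = 0.8660, sin(30 deg) = 0.5000
  joint[1] = (0.0000, 0.0000) + 11.2 * (0.8660, 0.5000) = (0.0000 + 9.6995, 0.0000 + 5.6000) = (9.6995, 5.6000)
link 1: phi[1] = 30 + 5 = 35 deg
  cos(35 deg) = 0.8192, sin(35 deg) = 0.5736
  joint[2] = (9.6995, 5.6000) + 7.8 * (0.8192, 0.5736) = (9.6995 + 6.3894, 5.6000 + 4.4739) = (16.0889, 10.0739)
End effector: (16.0889, 10.0739)

Answer: 16.0889 10.0739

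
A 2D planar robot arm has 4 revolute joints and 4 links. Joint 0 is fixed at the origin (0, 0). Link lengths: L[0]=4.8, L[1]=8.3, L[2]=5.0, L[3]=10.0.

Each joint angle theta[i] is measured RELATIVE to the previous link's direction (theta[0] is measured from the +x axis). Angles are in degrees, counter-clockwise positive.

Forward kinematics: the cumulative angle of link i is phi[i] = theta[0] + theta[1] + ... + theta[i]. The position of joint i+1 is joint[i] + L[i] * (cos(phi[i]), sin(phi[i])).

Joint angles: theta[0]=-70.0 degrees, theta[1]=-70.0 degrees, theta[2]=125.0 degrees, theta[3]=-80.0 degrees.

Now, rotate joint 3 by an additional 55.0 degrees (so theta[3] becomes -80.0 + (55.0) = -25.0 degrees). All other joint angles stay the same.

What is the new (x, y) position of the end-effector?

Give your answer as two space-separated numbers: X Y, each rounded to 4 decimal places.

Answer: 7.7736 -17.5676

Derivation:
joint[0] = (0.0000, 0.0000)  (base)
link 0: phi[0] = -70 = -70 deg
  cos(-70 deg) = 0.3420, sin(-70 deg) = -0.9397
  joint[1] = (0.0000, 0.0000) + 4.8 * (0.3420, -0.9397) = (0.0000 + 1.6417, 0.0000 + -4.5105) = (1.6417, -4.5105)
link 1: phi[1] = -70 + -70 = -140 deg
  cos(-140 deg) = -0.7660, sin(-140 deg) = -0.6428
  joint[2] = (1.6417, -4.5105) + 8.3 * (-0.7660, -0.6428) = (1.6417 + -6.3582, -4.5105 + -5.3351) = (-4.7165, -9.8457)
link 2: phi[2] = -70 + -70 + 125 = -15 deg
  cos(-15 deg) = 0.9659, sin(-15 deg) = -0.2588
  joint[3] = (-4.7165, -9.8457) + 5 * (0.9659, -0.2588) = (-4.7165 + 4.8296, -9.8457 + -1.2941) = (0.1132, -11.1398)
link 3: phi[3] = -70 + -70 + 125 + -25 = -40 deg
  cos(-40 deg) = 0.7660, sin(-40 deg) = -0.6428
  joint[4] = (0.1132, -11.1398) + 10 * (0.7660, -0.6428) = (0.1132 + 7.6604, -11.1398 + -6.4279) = (7.7736, -17.5676)
End effector: (7.7736, -17.5676)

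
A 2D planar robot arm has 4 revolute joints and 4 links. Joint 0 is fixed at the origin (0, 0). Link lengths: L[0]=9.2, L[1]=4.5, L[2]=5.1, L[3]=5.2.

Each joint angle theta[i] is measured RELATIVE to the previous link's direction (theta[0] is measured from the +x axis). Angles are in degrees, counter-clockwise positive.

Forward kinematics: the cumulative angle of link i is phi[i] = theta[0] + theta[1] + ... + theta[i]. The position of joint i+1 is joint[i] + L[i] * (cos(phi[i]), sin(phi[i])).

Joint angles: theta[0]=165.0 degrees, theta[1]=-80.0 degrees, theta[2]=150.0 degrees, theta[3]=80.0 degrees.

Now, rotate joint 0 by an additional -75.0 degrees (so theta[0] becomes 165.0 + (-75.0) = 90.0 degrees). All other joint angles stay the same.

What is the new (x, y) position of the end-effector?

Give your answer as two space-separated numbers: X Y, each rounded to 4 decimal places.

Answer: -2.9608 7.2224

Derivation:
joint[0] = (0.0000, 0.0000)  (base)
link 0: phi[0] = 90 = 90 deg
  cos(90 deg) = 0.0000, sin(90 deg) = 1.0000
  joint[1] = (0.0000, 0.0000) + 9.2 * (0.0000, 1.0000) = (0.0000 + 0.0000, 0.0000 + 9.2000) = (0.0000, 9.2000)
link 1: phi[1] = 90 + -80 = 10 deg
  cos(10 deg) = 0.9848, sin(10 deg) = 0.1736
  joint[2] = (0.0000, 9.2000) + 4.5 * (0.9848, 0.1736) = (0.0000 + 4.4316, 9.2000 + 0.7814) = (4.4316, 9.9814)
link 2: phi[2] = 90 + -80 + 150 = 160 deg
  cos(160 deg) = -0.9397, sin(160 deg) = 0.3420
  joint[3] = (4.4316, 9.9814) + 5.1 * (-0.9397, 0.3420) = (4.4316 + -4.7924, 9.9814 + 1.7443) = (-0.3608, 11.7257)
link 3: phi[3] = 90 + -80 + 150 + 80 = 240 deg
  cos(240 deg) = -0.5000, sin(240 deg) = -0.8660
  joint[4] = (-0.3608, 11.7257) + 5.2 * (-0.5000, -0.8660) = (-0.3608 + -2.6000, 11.7257 + -4.5033) = (-2.9608, 7.2224)
End effector: (-2.9608, 7.2224)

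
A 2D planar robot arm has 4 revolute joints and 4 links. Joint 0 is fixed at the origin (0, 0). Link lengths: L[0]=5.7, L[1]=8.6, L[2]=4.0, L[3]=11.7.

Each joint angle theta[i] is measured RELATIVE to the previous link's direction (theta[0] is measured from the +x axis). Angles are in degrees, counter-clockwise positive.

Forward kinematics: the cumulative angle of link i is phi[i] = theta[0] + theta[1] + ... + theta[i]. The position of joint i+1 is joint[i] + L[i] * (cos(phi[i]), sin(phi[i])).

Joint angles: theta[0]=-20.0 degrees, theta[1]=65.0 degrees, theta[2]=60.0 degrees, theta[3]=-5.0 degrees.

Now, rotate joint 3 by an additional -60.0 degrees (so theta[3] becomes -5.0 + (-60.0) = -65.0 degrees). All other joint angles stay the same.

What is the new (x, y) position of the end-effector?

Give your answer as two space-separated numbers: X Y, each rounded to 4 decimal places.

joint[0] = (0.0000, 0.0000)  (base)
link 0: phi[0] = -20 = -20 deg
  cos(-20 deg) = 0.9397, sin(-20 deg) = -0.3420
  joint[1] = (0.0000, 0.0000) + 5.7 * (0.9397, -0.3420) = (0.0000 + 5.3562, 0.0000 + -1.9495) = (5.3562, -1.9495)
link 1: phi[1] = -20 + 65 = 45 deg
  cos(45 deg) = 0.7071, sin(45 deg) = 0.7071
  joint[2] = (5.3562, -1.9495) + 8.6 * (0.7071, 0.7071) = (5.3562 + 6.0811, -1.9495 + 6.0811) = (11.4374, 4.1316)
link 2: phi[2] = -20 + 65 + 60 = 105 deg
  cos(105 deg) = -0.2588, sin(105 deg) = 0.9659
  joint[3] = (11.4374, 4.1316) + 4 * (-0.2588, 0.9659) = (11.4374 + -1.0353, 4.1316 + 3.8637) = (10.4021, 7.9953)
link 3: phi[3] = -20 + 65 + 60 + -65 = 40 deg
  cos(40 deg) = 0.7660, sin(40 deg) = 0.6428
  joint[4] = (10.4021, 7.9953) + 11.7 * (0.7660, 0.6428) = (10.4021 + 8.9627, 7.9953 + 7.5206) = (19.3648, 15.5159)
End effector: (19.3648, 15.5159)

Answer: 19.3648 15.5159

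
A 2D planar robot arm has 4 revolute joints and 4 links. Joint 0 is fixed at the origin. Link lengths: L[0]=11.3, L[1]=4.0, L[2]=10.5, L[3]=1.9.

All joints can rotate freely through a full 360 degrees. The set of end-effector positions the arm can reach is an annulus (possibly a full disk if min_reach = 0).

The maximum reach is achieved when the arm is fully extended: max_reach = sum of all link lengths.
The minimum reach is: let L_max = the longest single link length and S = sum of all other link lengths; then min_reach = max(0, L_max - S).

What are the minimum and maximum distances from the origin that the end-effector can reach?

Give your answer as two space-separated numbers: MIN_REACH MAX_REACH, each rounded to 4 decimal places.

Answer: 0.0000 27.7000

Derivation:
Link lengths: [11.3, 4.0, 10.5, 1.9]
max_reach = 11.3 + 4 + 10.5 + 1.9 = 27.7
L_max = max([11.3, 4.0, 10.5, 1.9]) = 11.3
S (sum of others) = 27.7 - 11.3 = 16.4
min_reach = max(0, 11.3 - 16.4) = max(0, -5.1) = 0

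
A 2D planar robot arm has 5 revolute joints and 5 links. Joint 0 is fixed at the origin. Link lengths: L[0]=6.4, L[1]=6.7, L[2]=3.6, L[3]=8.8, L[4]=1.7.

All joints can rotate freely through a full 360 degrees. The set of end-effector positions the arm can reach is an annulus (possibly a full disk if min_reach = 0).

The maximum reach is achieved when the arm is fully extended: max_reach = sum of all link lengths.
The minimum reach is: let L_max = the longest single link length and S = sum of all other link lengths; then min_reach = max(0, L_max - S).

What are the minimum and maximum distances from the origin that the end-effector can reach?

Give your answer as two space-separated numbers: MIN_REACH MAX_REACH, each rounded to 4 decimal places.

Answer: 0.0000 27.2000

Derivation:
Link lengths: [6.4, 6.7, 3.6, 8.8, 1.7]
max_reach = 6.4 + 6.7 + 3.6 + 8.8 + 1.7 = 27.2
L_max = max([6.4, 6.7, 3.6, 8.8, 1.7]) = 8.8
S (sum of others) = 27.2 - 8.8 = 18.4
min_reach = max(0, 8.8 - 18.4) = max(0, -9.6) = 0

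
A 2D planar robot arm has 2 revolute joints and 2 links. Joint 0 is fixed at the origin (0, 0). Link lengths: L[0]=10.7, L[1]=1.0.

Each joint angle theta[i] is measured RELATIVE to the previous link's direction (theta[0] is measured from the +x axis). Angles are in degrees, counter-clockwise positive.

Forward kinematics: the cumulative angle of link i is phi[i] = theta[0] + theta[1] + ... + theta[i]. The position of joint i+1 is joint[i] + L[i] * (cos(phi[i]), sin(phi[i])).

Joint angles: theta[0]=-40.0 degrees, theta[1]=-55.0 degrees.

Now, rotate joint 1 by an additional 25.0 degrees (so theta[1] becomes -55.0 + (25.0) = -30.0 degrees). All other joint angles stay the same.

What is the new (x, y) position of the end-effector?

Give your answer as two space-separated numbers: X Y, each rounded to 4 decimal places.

joint[0] = (0.0000, 0.0000)  (base)
link 0: phi[0] = -40 = -40 deg
  cos(-40 deg) = 0.7660, sin(-40 deg) = -0.6428
  joint[1] = (0.0000, 0.0000) + 10.7 * (0.7660, -0.6428) = (0.0000 + 8.1967, 0.0000 + -6.8778) = (8.1967, -6.8778)
link 1: phi[1] = -40 + -30 = -70 deg
  cos(-70 deg) = 0.3420, sin(-70 deg) = -0.9397
  joint[2] = (8.1967, -6.8778) + 1 * (0.3420, -0.9397) = (8.1967 + 0.3420, -6.8778 + -0.9397) = (8.5387, -7.8175)
End effector: (8.5387, -7.8175)

Answer: 8.5387 -7.8175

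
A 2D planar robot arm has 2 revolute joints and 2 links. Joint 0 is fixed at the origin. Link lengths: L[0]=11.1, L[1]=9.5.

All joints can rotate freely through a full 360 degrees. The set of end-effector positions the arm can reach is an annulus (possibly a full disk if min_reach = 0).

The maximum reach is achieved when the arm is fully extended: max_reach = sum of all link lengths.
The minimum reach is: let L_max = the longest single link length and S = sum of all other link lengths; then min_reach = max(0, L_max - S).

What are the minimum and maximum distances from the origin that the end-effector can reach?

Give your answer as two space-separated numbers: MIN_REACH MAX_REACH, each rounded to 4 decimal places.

Answer: 1.6000 20.6000

Derivation:
Link lengths: [11.1, 9.5]
max_reach = 11.1 + 9.5 = 20.6
L_max = max([11.1, 9.5]) = 11.1
S (sum of others) = 20.6 - 11.1 = 9.5
min_reach = max(0, 11.1 - 9.5) = max(0, 1.6) = 1.6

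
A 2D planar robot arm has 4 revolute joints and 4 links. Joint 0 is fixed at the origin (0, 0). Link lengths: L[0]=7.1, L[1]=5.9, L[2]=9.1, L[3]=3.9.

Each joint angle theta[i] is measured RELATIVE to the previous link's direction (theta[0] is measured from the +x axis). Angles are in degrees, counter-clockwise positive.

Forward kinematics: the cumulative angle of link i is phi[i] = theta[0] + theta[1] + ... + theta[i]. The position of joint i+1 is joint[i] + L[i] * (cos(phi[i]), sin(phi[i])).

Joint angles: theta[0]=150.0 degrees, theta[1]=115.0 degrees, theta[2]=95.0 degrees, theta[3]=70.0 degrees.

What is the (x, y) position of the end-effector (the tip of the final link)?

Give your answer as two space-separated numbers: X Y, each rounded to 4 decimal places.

Answer: 3.7709 1.3373

Derivation:
joint[0] = (0.0000, 0.0000)  (base)
link 0: phi[0] = 150 = 150 deg
  cos(150 deg) = -0.8660, sin(150 deg) = 0.5000
  joint[1] = (0.0000, 0.0000) + 7.1 * (-0.8660, 0.5000) = (0.0000 + -6.1488, 0.0000 + 3.5500) = (-6.1488, 3.5500)
link 1: phi[1] = 150 + 115 = 265 deg
  cos(265 deg) = -0.0872, sin(265 deg) = -0.9962
  joint[2] = (-6.1488, 3.5500) + 5.9 * (-0.0872, -0.9962) = (-6.1488 + -0.5142, 3.5500 + -5.8775) = (-6.6630, -2.3275)
link 2: phi[2] = 150 + 115 + 95 = 360 deg
  cos(360 deg) = 1.0000, sin(360 deg) = -0.0000
  joint[3] = (-6.6630, -2.3275) + 9.1 * (1.0000, -0.0000) = (-6.6630 + 9.1000, -2.3275 + -0.0000) = (2.4370, -2.3275)
link 3: phi[3] = 150 + 115 + 95 + 70 = 430 deg
  cos(430 deg) = 0.3420, sin(430 deg) = 0.9397
  joint[4] = (2.4370, -2.3275) + 3.9 * (0.3420, 0.9397) = (2.4370 + 1.3339, -2.3275 + 3.6648) = (3.7709, 1.3373)
End effector: (3.7709, 1.3373)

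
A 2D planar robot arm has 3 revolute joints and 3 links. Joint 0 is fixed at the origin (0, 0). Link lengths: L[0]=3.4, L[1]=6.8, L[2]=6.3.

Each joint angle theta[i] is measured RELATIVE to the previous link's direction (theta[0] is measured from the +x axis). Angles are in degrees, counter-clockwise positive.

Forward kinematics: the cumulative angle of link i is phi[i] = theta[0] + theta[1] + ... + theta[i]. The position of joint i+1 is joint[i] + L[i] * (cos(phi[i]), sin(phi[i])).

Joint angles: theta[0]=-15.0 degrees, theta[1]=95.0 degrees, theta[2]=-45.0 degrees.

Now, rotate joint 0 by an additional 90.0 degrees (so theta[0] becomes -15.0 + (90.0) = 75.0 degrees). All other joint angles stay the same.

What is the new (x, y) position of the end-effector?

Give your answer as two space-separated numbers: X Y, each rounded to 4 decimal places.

Answer: -9.4302 9.6256

Derivation:
joint[0] = (0.0000, 0.0000)  (base)
link 0: phi[0] = 75 = 75 deg
  cos(75 deg) = 0.2588, sin(75 deg) = 0.9659
  joint[1] = (0.0000, 0.0000) + 3.4 * (0.2588, 0.9659) = (0.0000 + 0.8800, 0.0000 + 3.2841) = (0.8800, 3.2841)
link 1: phi[1] = 75 + 95 = 170 deg
  cos(170 deg) = -0.9848, sin(170 deg) = 0.1736
  joint[2] = (0.8800, 3.2841) + 6.8 * (-0.9848, 0.1736) = (0.8800 + -6.6967, 3.2841 + 1.1808) = (-5.8167, 4.4650)
link 2: phi[2] = 75 + 95 + -45 = 125 deg
  cos(125 deg) = -0.5736, sin(125 deg) = 0.8192
  joint[3] = (-5.8167, 4.4650) + 6.3 * (-0.5736, 0.8192) = (-5.8167 + -3.6135, 4.4650 + 5.1607) = (-9.4302, 9.6256)
End effector: (-9.4302, 9.6256)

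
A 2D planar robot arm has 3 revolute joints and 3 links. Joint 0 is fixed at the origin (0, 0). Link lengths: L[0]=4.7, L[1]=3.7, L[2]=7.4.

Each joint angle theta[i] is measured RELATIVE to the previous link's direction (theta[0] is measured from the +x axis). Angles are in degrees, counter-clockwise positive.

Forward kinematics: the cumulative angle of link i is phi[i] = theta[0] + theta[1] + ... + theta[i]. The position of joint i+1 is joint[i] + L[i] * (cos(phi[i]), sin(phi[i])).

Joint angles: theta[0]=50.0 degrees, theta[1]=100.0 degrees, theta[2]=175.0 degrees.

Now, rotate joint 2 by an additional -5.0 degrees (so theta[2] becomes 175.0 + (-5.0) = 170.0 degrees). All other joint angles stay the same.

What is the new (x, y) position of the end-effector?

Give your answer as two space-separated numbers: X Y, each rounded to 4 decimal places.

joint[0] = (0.0000, 0.0000)  (base)
link 0: phi[0] = 50 = 50 deg
  cos(50 deg) = 0.6428, sin(50 deg) = 0.7660
  joint[1] = (0.0000, 0.0000) + 4.7 * (0.6428, 0.7660) = (0.0000 + 3.0211, 0.0000 + 3.6004) = (3.0211, 3.6004)
link 1: phi[1] = 50 + 100 = 150 deg
  cos(150 deg) = -0.8660, sin(150 deg) = 0.5000
  joint[2] = (3.0211, 3.6004) + 3.7 * (-0.8660, 0.5000) = (3.0211 + -3.2043, 3.6004 + 1.8500) = (-0.1832, 5.4504)
link 2: phi[2] = 50 + 100 + 170 = 320 deg
  cos(320 deg) = 0.7660, sin(320 deg) = -0.6428
  joint[3] = (-0.1832, 5.4504) + 7.4 * (0.7660, -0.6428) = (-0.1832 + 5.6687, 5.4504 + -4.7566) = (5.4855, 0.6938)
End effector: (5.4855, 0.6938)

Answer: 5.4855 0.6938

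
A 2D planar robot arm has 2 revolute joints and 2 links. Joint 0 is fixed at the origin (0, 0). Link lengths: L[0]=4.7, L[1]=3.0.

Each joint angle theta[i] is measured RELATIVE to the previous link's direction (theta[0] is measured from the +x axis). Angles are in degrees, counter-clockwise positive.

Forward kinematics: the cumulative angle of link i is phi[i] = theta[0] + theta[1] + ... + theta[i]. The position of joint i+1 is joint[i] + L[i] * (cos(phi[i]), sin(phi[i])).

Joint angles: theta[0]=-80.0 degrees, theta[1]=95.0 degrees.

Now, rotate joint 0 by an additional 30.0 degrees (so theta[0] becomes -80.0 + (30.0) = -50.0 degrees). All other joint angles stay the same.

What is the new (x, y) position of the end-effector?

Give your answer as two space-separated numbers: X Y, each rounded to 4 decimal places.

joint[0] = (0.0000, 0.0000)  (base)
link 0: phi[0] = -50 = -50 deg
  cos(-50 deg) = 0.6428, sin(-50 deg) = -0.7660
  joint[1] = (0.0000, 0.0000) + 4.7 * (0.6428, -0.7660) = (0.0000 + 3.0211, 0.0000 + -3.6004) = (3.0211, -3.6004)
link 1: phi[1] = -50 + 95 = 45 deg
  cos(45 deg) = 0.7071, sin(45 deg) = 0.7071
  joint[2] = (3.0211, -3.6004) + 3 * (0.7071, 0.7071) = (3.0211 + 2.1213, -3.6004 + 2.1213) = (5.1424, -1.4791)
End effector: (5.1424, -1.4791)

Answer: 5.1424 -1.4791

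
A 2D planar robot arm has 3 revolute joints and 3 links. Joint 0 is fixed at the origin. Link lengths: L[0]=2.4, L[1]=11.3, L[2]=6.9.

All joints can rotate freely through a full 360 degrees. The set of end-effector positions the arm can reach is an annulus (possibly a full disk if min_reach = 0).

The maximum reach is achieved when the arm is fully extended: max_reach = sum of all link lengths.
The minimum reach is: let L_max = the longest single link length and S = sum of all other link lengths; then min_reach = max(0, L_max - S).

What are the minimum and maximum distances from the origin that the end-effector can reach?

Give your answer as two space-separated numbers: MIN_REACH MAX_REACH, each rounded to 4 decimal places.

Link lengths: [2.4, 11.3, 6.9]
max_reach = 2.4 + 11.3 + 6.9 = 20.6
L_max = max([2.4, 11.3, 6.9]) = 11.3
S (sum of others) = 20.6 - 11.3 = 9.3
min_reach = max(0, 11.3 - 9.3) = max(0, 2) = 2

Answer: 2.0000 20.6000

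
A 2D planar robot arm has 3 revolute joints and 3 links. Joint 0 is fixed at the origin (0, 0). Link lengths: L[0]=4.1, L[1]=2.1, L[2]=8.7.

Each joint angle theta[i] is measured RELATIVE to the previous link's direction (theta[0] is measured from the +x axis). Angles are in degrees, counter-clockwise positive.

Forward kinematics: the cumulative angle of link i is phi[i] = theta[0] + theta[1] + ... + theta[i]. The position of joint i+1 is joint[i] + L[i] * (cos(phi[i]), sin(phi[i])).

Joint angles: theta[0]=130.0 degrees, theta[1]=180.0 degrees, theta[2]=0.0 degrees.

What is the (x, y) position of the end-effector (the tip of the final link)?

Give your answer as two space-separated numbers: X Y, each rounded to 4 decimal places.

joint[0] = (0.0000, 0.0000)  (base)
link 0: phi[0] = 130 = 130 deg
  cos(130 deg) = -0.6428, sin(130 deg) = 0.7660
  joint[1] = (0.0000, 0.0000) + 4.1 * (-0.6428, 0.7660) = (0.0000 + -2.6354, 0.0000 + 3.1408) = (-2.6354, 3.1408)
link 1: phi[1] = 130 + 180 = 310 deg
  cos(310 deg) = 0.6428, sin(310 deg) = -0.7660
  joint[2] = (-2.6354, 3.1408) + 2.1 * (0.6428, -0.7660) = (-2.6354 + 1.3499, 3.1408 + -1.6087) = (-1.2856, 1.5321)
link 2: phi[2] = 130 + 180 + 0 = 310 deg
  cos(310 deg) = 0.6428, sin(310 deg) = -0.7660
  joint[3] = (-1.2856, 1.5321) + 8.7 * (0.6428, -0.7660) = (-1.2856 + 5.5923, 1.5321 + -6.6646) = (4.3067, -5.1325)
End effector: (4.3067, -5.1325)

Answer: 4.3067 -5.1325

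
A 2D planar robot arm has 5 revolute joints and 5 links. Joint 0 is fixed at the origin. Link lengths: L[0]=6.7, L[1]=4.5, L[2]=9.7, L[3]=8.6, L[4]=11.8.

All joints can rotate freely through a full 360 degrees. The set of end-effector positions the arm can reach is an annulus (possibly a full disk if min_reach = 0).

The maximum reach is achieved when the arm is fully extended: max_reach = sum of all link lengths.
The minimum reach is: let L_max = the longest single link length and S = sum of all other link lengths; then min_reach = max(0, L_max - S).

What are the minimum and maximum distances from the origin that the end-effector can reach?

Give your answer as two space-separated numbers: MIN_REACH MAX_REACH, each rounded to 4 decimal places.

Answer: 0.0000 41.3000

Derivation:
Link lengths: [6.7, 4.5, 9.7, 8.6, 11.8]
max_reach = 6.7 + 4.5 + 9.7 + 8.6 + 11.8 = 41.3
L_max = max([6.7, 4.5, 9.7, 8.6, 11.8]) = 11.8
S (sum of others) = 41.3 - 11.8 = 29.5
min_reach = max(0, 11.8 - 29.5) = max(0, -17.7) = 0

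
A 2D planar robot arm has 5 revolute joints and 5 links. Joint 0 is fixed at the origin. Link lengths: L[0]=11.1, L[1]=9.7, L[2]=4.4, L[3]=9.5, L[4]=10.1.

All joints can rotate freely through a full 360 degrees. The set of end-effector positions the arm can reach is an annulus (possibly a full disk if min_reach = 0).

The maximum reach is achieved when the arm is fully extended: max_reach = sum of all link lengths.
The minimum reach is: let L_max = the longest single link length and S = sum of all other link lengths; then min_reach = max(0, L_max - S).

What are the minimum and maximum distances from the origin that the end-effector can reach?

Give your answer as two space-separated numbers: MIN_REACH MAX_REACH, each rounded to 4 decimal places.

Answer: 0.0000 44.8000

Derivation:
Link lengths: [11.1, 9.7, 4.4, 9.5, 10.1]
max_reach = 11.1 + 9.7 + 4.4 + 9.5 + 10.1 = 44.8
L_max = max([11.1, 9.7, 4.4, 9.5, 10.1]) = 11.1
S (sum of others) = 44.8 - 11.1 = 33.7
min_reach = max(0, 11.1 - 33.7) = max(0, -22.6) = 0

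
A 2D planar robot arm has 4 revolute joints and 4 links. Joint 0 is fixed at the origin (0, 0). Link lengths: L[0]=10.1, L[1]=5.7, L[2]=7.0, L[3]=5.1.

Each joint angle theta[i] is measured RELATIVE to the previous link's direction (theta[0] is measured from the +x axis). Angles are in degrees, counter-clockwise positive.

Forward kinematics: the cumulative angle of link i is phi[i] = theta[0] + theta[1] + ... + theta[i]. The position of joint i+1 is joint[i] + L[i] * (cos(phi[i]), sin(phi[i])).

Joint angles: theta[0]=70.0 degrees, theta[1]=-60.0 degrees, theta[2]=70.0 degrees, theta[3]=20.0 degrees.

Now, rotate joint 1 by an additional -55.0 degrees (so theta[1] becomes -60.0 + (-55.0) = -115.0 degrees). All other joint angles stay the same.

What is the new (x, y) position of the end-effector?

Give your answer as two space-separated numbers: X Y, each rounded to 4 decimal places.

Answer: 17.4353 12.0250

Derivation:
joint[0] = (0.0000, 0.0000)  (base)
link 0: phi[0] = 70 = 70 deg
  cos(70 deg) = 0.3420, sin(70 deg) = 0.9397
  joint[1] = (0.0000, 0.0000) + 10.1 * (0.3420, 0.9397) = (0.0000 + 3.4544, 0.0000 + 9.4909) = (3.4544, 9.4909)
link 1: phi[1] = 70 + -115 = -45 deg
  cos(-45 deg) = 0.7071, sin(-45 deg) = -0.7071
  joint[2] = (3.4544, 9.4909) + 5.7 * (0.7071, -0.7071) = (3.4544 + 4.0305, 9.4909 + -4.0305) = (7.4849, 5.4604)
link 2: phi[2] = 70 + -115 + 70 = 25 deg
  cos(25 deg) = 0.9063, sin(25 deg) = 0.4226
  joint[3] = (7.4849, 5.4604) + 7 * (0.9063, 0.4226) = (7.4849 + 6.3442, 5.4604 + 2.9583) = (13.8291, 8.4187)
link 3: phi[3] = 70 + -115 + 70 + 20 = 45 deg
  cos(45 deg) = 0.7071, sin(45 deg) = 0.7071
  joint[4] = (13.8291, 8.4187) + 5.1 * (0.7071, 0.7071) = (13.8291 + 3.6062, 8.4187 + 3.6062) = (17.4353, 12.0250)
End effector: (17.4353, 12.0250)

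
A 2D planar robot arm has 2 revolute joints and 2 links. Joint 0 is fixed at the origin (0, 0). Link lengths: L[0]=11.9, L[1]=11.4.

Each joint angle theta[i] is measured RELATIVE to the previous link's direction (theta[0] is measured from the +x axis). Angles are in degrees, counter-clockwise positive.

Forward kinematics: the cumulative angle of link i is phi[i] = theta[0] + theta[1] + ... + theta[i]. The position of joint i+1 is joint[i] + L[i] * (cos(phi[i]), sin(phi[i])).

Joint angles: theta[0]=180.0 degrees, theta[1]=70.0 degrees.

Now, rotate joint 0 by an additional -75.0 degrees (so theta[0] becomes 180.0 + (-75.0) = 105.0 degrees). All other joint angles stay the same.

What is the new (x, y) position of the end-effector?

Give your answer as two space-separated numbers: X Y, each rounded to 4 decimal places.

Answer: -14.4366 12.4881

Derivation:
joint[0] = (0.0000, 0.0000)  (base)
link 0: phi[0] = 105 = 105 deg
  cos(105 deg) = -0.2588, sin(105 deg) = 0.9659
  joint[1] = (0.0000, 0.0000) + 11.9 * (-0.2588, 0.9659) = (0.0000 + -3.0799, 0.0000 + 11.4945) = (-3.0799, 11.4945)
link 1: phi[1] = 105 + 70 = 175 deg
  cos(175 deg) = -0.9962, sin(175 deg) = 0.0872
  joint[2] = (-3.0799, 11.4945) + 11.4 * (-0.9962, 0.0872) = (-3.0799 + -11.3566, 11.4945 + 0.9936) = (-14.4366, 12.4881)
End effector: (-14.4366, 12.4881)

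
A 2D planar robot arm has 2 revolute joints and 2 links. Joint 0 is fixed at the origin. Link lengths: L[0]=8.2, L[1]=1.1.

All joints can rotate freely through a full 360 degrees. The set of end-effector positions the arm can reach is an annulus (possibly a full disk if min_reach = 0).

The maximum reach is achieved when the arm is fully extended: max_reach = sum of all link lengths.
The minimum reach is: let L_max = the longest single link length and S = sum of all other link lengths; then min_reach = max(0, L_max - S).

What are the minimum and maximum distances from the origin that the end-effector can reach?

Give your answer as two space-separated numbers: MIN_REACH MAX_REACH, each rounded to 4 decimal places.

Answer: 7.1000 9.3000

Derivation:
Link lengths: [8.2, 1.1]
max_reach = 8.2 + 1.1 = 9.3
L_max = max([8.2, 1.1]) = 8.2
S (sum of others) = 9.3 - 8.2 = 1.1
min_reach = max(0, 8.2 - 1.1) = max(0, 7.1) = 7.1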